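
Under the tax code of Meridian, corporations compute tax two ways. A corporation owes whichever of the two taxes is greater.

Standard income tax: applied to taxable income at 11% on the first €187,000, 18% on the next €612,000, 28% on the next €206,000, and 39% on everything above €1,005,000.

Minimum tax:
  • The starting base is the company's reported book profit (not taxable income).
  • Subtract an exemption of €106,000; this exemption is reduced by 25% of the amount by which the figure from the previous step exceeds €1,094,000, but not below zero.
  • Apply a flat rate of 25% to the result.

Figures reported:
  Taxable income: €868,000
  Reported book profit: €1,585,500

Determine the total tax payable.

€396,375

Minimum tax:
  Base (reported book profit): €1,585,500
  Exemption: 25% × (€1,585,500 − €1,094,000) = €122,875 ≥ €106,000, so the exemption is fully phased out
  Base: €1,585,500 − €0 = €1,585,500
  €1,585,500 × 25% = €396,375

Standard income tax:
  €187,000 × 11% = €20,570
  €612,000 × 18% = €110,160
  €69,000 × 28% = €19,320
  → €150,050

€396,375 > €150,050, so the minimum tax is the binding amount.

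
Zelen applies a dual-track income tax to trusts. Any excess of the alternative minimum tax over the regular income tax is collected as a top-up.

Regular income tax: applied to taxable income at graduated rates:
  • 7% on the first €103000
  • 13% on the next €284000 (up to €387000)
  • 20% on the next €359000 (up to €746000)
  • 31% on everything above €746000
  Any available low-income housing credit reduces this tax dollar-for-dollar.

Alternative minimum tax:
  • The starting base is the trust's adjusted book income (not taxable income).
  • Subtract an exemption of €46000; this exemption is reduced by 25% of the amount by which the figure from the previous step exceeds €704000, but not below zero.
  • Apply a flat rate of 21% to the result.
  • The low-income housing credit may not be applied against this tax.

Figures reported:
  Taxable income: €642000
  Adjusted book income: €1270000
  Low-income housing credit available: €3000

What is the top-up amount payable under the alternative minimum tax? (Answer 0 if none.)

Alternative minimum tax:
  Base (adjusted book income): €1270000
  Exemption: 25% × (€1270000 − €704000) = €141500 ≥ €46000, so the exemption is fully phased out
  Base: €1270000 − €0 = €1270000
  €1270000 × 21% = €266700

Regular income tax:
  €103000 × 7% = €7210
  €284000 × 13% = €36920
  €255000 × 20% = €51000
  → €95130
  Less low-income housing credit €3000 → €92130

Excess of alternative minimum tax over regular income tax: €266700 − €92130 = €174570.

€174570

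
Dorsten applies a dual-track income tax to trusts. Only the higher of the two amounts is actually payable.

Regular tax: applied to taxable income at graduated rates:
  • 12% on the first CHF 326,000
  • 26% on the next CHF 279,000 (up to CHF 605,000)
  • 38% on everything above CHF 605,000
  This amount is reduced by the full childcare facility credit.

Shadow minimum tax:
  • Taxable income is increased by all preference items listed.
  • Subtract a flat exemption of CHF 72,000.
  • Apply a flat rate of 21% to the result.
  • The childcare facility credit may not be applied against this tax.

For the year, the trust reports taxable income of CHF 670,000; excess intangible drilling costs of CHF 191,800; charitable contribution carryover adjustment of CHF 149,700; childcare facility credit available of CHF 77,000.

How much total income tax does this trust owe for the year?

CHF 197,295

Regular tax:
  CHF 326,000 × 12% = CHF 39,120
  CHF 279,000 × 26% = CHF 72,540
  CHF 65,000 × 38% = CHF 24,700
  → CHF 136,360
  Less childcare facility credit CHF 77,000 → CHF 59,360

Shadow minimum tax:
  Adjusted income: CHF 670,000 + CHF 191,800 + CHF 149,700 = CHF 1,011,500
  Less exemption CHF 72,000 → base CHF 939,500
  CHF 939,500 × 21% = CHF 197,295

CHF 197,295 > CHF 59,360, so the shadow minimum tax is the binding amount.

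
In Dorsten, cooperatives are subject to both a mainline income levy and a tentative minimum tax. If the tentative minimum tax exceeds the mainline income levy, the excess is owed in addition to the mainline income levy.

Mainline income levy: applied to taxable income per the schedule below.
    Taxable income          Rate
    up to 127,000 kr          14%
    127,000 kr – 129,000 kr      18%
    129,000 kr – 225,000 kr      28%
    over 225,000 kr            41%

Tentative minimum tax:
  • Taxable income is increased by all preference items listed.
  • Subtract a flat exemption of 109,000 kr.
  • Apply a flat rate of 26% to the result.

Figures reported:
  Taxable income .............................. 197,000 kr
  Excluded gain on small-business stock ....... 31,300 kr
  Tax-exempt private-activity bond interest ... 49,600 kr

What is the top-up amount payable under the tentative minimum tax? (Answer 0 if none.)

Mainline income levy:
  127,000 kr × 14% = 17,780 kr
  2,000 kr × 18% = 360 kr
  68,000 kr × 28% = 19,040 kr
  → 37,180 kr

Tentative minimum tax:
  Adjusted income: 197,000 kr + 31,300 kr + 49,600 kr = 277,900 kr
  Less exemption 109,000 kr → base 168,900 kr
  168,900 kr × 26% = 43,914 kr

Excess of tentative minimum tax over mainline income levy: 43,914 kr − 37,180 kr = 6,734 kr.

6,734 kr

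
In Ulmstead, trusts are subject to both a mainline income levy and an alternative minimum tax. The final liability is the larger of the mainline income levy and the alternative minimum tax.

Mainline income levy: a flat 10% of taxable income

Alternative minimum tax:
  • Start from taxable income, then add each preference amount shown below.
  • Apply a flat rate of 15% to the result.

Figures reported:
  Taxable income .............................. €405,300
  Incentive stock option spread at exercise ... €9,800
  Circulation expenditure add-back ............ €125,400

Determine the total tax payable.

€81,075

Mainline income levy:
  €405,300 × 10% = €40,530

Alternative minimum tax:
  Adjusted income: €405,300 + €9,800 + €125,400 = €540,500
  €540,500 × 15% = €81,075

€81,075 > €40,530, so the alternative minimum tax is the binding amount.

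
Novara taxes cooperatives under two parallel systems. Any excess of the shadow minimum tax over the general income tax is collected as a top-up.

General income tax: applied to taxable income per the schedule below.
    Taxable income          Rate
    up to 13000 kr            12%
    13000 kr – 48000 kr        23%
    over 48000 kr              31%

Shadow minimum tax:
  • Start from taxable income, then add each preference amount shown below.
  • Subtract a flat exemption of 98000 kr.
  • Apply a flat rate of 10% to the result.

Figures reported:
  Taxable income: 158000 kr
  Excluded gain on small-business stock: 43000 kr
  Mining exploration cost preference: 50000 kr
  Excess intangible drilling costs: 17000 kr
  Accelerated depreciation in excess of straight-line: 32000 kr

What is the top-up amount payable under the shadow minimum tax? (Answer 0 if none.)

0 kr

General income tax:
  13000 kr × 12% = 1560 kr
  35000 kr × 23% = 8050 kr
  110000 kr × 31% = 34100 kr
  → 43710 kr

Shadow minimum tax:
  Adjusted income: 158000 kr + 43000 kr + 50000 kr + 17000 kr + 32000 kr = 300000 kr
  Less exemption 98000 kr → base 202000 kr
  202000 kr × 10% = 20200 kr

20200 kr ≤ 43710 kr, so no add-on is due.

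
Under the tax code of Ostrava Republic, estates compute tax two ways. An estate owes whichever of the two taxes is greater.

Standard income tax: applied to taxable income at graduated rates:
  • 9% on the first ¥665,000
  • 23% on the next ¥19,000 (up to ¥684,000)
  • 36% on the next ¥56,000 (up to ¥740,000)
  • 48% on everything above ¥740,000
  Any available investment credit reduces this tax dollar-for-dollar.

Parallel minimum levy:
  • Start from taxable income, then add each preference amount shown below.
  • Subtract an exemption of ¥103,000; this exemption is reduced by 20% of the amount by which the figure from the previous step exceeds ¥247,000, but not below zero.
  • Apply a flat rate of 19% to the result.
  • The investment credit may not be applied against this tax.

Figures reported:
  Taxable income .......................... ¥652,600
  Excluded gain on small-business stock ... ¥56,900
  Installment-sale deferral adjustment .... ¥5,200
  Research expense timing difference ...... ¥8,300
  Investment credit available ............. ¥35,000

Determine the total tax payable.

¥135,888

Parallel minimum levy:
  Adjusted income: ¥652,600 + ¥56,900 + ¥5,200 + ¥8,300 = ¥723,000
  Exemption: ¥103,000 − 20% × (¥723,000 − ¥247,000) = ¥103,000 − ¥95,200 = ¥7,800
  Base: ¥723,000 − ¥7,800 = ¥715,200
  ¥715,200 × 19% = ¥135,888

Standard income tax:
  ¥652,600 × 9% = ¥58,734
  Less investment credit ¥35,000 → ¥23,734

¥135,888 > ¥23,734, so the parallel minimum levy is the binding amount.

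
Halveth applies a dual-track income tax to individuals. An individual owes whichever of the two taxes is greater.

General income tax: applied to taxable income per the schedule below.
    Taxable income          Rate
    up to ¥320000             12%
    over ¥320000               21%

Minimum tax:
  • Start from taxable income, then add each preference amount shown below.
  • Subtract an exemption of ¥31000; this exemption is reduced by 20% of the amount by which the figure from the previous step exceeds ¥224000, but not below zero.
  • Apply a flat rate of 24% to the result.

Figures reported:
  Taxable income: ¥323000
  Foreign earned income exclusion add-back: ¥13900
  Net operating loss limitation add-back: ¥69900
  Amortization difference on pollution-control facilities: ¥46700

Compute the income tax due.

¥108840

General income tax:
  ¥320000 × 12% = ¥38400
  ¥3000 × 21% = ¥630
  → ¥39030

Minimum tax:
  Adjusted income: ¥323000 + ¥13900 + ¥69900 + ¥46700 = ¥453500
  Exemption: 20% × (¥453500 − ¥224000) = ¥45900 ≥ ¥31000, so the exemption is fully phased out
  Base: ¥453500 − ¥0 = ¥453500
  ¥453500 × 24% = ¥108840

¥108840 > ¥39030, so the minimum tax is the binding amount.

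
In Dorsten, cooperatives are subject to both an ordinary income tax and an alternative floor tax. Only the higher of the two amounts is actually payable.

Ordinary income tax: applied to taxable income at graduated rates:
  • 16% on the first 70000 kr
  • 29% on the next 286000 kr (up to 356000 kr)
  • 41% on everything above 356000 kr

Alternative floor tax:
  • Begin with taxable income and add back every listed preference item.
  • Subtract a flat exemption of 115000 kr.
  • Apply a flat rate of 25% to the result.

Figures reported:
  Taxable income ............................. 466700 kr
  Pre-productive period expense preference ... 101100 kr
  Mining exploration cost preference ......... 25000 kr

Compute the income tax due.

139527 kr

Ordinary income tax:
  70000 kr × 16% = 11200 kr
  286000 kr × 29% = 82940 kr
  110700 kr × 41% = 45387 kr
  → 139527 kr

Alternative floor tax:
  Adjusted income: 466700 kr + 101100 kr + 25000 kr = 592800 kr
  Less exemption 115000 kr → base 477800 kr
  477800 kr × 25% = 119450 kr

139527 kr > 119450 kr, so the ordinary income tax governs.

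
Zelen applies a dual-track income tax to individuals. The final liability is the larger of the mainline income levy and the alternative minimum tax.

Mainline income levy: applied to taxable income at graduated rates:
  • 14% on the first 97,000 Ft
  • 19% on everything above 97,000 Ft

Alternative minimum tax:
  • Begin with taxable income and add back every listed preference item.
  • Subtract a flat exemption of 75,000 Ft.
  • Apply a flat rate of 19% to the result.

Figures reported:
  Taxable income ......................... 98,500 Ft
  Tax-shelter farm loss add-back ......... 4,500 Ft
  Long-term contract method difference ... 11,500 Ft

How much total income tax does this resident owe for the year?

Mainline income levy:
  97,000 Ft × 14% = 13,580 Ft
  1,500 Ft × 19% = 285 Ft
  → 13,865 Ft

Alternative minimum tax:
  Adjusted income: 98,500 Ft + 4,500 Ft + 11,500 Ft = 114,500 Ft
  Less exemption 75,000 Ft → base 39,500 Ft
  39,500 Ft × 19% = 7,505 Ft

13,865 Ft > 7,505 Ft, so the mainline income levy governs.

13,865 Ft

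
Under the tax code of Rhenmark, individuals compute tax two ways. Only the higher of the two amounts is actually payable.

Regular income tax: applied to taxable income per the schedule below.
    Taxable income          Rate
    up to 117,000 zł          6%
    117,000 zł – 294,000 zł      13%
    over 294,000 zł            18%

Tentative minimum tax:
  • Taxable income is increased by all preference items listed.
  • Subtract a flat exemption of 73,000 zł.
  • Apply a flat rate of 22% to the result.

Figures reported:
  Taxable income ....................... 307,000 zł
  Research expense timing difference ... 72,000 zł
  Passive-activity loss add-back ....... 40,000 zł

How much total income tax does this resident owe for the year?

Regular income tax:
  117,000 zł × 6% = 7,020 zł
  177,000 zł × 13% = 23,010 zł
  13,000 zł × 18% = 2,340 zł
  → 32,370 zł

Tentative minimum tax:
  Adjusted income: 307,000 zł + 72,000 zł + 40,000 zł = 419,000 zł
  Less exemption 73,000 zł → base 346,000 zł
  346,000 zł × 22% = 76,120 zł

76,120 zł > 32,370 zł, so the tentative minimum tax is the binding amount.

76,120 zł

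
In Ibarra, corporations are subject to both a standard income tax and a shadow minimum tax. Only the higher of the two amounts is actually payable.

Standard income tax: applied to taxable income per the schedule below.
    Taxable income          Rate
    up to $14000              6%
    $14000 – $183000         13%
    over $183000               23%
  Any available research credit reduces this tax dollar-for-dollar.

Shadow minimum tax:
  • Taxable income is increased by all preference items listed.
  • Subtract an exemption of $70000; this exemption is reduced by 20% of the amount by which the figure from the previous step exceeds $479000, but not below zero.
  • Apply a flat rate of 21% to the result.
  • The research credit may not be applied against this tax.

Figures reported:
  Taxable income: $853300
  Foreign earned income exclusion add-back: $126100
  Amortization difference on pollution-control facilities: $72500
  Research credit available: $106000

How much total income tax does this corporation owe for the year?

$220899

Standard income tax:
  $14000 × 6% = $840
  $169000 × 13% = $21970
  $670300 × 23% = $154169
  → $176979
  Less research credit $106000 → $70979

Shadow minimum tax:
  Adjusted income: $853300 + $126100 + $72500 = $1051900
  Exemption: 20% × ($1051900 − $479000) = $114580 ≥ $70000, so the exemption is fully phased out
  Base: $1051900 − $0 = $1051900
  $1051900 × 21% = $220899

$220899 > $70979, so the shadow minimum tax is the binding amount.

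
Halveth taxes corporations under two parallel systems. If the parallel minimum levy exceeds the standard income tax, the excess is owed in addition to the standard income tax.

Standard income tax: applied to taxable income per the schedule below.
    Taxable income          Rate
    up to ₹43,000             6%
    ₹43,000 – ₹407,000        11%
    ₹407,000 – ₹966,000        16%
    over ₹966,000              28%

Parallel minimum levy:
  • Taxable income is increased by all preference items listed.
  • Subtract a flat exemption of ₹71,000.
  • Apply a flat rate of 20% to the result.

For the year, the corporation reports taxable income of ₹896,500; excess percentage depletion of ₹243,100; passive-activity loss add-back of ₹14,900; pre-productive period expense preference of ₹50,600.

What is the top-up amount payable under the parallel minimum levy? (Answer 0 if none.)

₹105,880

Standard income tax:
  ₹43,000 × 6% = ₹2,580
  ₹364,000 × 11% = ₹40,040
  ₹489,500 × 16% = ₹78,320
  → ₹120,940

Parallel minimum levy:
  Adjusted income: ₹896,500 + ₹243,100 + ₹14,900 + ₹50,600 = ₹1,205,100
  Less exemption ₹71,000 → base ₹1,134,100
  ₹1,134,100 × 20% = ₹226,820

Excess of parallel minimum levy over standard income tax: ₹226,820 − ₹120,940 = ₹105,880.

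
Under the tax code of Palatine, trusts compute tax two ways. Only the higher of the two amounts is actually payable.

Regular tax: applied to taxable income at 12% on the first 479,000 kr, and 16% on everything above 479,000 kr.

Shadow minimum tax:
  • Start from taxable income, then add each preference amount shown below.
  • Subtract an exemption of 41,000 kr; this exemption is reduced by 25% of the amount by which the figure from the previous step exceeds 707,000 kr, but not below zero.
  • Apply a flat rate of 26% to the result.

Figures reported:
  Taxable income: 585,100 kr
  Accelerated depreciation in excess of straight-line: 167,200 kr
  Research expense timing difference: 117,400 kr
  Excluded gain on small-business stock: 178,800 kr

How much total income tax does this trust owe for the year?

272,610 kr

Regular tax:
  479,000 kr × 12% = 57,480 kr
  106,100 kr × 16% = 16,976 kr
  → 74,456 kr

Shadow minimum tax:
  Adjusted income: 585,100 kr + 167,200 kr + 117,400 kr + 178,800 kr = 1,048,500 kr
  Exemption: 25% × (1,048,500 kr − 707,000 kr) = 85,375 kr ≥ 41,000 kr, so the exemption is fully phased out
  Base: 1,048,500 kr − 0 kr = 1,048,500 kr
  1,048,500 kr × 26% = 272,610 kr

272,610 kr > 74,456 kr, so the shadow minimum tax is the binding amount.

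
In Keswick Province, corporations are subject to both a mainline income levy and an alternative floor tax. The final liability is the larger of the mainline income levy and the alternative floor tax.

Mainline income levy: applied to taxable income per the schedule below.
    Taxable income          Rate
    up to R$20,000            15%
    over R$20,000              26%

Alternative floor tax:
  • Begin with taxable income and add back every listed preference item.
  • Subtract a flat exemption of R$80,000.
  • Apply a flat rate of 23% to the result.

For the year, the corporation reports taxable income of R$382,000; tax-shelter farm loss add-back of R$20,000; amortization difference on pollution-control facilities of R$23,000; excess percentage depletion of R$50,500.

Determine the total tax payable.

R$97,120

Alternative floor tax:
  Adjusted income: R$382,000 + R$20,000 + R$23,000 + R$50,500 = R$475,500
  Less exemption R$80,000 → base R$395,500
  R$395,500 × 23% = R$90,965

Mainline income levy:
  R$20,000 × 15% = R$3,000
  R$362,000 × 26% = R$94,120
  → R$97,120

R$97,120 > R$90,965, so the mainline income levy governs.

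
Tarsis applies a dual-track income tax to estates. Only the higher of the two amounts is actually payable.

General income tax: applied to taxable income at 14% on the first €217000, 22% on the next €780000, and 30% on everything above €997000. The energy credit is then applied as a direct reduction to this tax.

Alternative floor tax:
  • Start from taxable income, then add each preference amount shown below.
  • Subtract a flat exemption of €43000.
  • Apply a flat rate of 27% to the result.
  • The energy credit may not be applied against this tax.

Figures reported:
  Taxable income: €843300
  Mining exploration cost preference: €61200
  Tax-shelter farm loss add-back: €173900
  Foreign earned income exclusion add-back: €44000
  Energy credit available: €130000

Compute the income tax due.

Alternative floor tax:
  Adjusted income: €843300 + €61200 + €173900 + €44000 = €1122400
  Less exemption €43000 → base €1079400
  €1079400 × 27% = €291438

General income tax:
  €217000 × 14% = €30380
  €626300 × 22% = €137786
  → €168166
  Less energy credit €130000 → €38166

€291438 > €38166, so the alternative floor tax is the binding amount.

€291438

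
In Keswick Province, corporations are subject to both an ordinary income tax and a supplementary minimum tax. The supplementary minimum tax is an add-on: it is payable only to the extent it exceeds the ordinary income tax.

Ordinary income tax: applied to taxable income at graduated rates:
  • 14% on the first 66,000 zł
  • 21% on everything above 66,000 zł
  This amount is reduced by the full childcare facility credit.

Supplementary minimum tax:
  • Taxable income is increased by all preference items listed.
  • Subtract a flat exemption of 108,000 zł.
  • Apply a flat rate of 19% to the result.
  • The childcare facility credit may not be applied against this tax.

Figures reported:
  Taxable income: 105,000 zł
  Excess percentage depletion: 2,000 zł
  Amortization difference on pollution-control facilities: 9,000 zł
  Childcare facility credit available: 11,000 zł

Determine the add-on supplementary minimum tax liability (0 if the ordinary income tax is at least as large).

0 zł

Supplementary minimum tax:
  Adjusted income: 105,000 zł + 2,000 zł + 9,000 zł = 116,000 zł
  Less exemption 108,000 zł → base 8,000 zł
  8,000 zł × 19% = 1,520 zł

Ordinary income tax:
  66,000 zł × 14% = 9,240 zł
  39,000 zł × 21% = 8,190 zł
  → 17,430 zł
  Less childcare facility credit 11,000 zł → 6,430 zł

1,520 zł ≤ 6,430 zł, so no add-on is due.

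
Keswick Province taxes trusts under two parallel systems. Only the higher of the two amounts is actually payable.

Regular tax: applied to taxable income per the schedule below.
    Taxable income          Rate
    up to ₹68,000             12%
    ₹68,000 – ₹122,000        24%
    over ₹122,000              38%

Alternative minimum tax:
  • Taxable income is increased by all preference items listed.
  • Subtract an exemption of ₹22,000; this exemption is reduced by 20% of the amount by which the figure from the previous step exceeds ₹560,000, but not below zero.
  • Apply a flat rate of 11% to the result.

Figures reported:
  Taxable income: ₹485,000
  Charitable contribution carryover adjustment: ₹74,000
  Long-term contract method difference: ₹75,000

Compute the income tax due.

Regular tax:
  ₹68,000 × 12% = ₹8,160
  ₹54,000 × 24% = ₹12,960
  ₹363,000 × 38% = ₹137,940
  → ₹159,060

Alternative minimum tax:
  Adjusted income: ₹485,000 + ₹74,000 + ₹75,000 = ₹634,000
  Exemption: ₹22,000 − 20% × (₹634,000 − ₹560,000) = ₹22,000 − ₹14,800 = ₹7,200
  Base: ₹634,000 − ₹7,200 = ₹626,800
  ₹626,800 × 11% = ₹68,948

₹159,060 > ₹68,948, so the regular tax governs.

₹159,060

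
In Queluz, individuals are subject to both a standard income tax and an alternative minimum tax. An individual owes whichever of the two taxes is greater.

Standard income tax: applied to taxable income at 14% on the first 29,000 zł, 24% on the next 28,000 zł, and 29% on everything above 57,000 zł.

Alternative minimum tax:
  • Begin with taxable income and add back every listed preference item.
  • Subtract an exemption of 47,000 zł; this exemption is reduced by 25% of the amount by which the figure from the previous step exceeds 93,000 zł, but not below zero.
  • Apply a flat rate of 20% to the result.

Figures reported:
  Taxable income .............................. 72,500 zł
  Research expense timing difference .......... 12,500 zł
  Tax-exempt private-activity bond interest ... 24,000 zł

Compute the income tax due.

Standard income tax:
  29,000 zł × 14% = 4,060 zł
  28,000 zł × 24% = 6,720 zł
  15,500 zł × 29% = 4,495 zł
  → 15,275 zł

Alternative minimum tax:
  Adjusted income: 72,500 zł + 12,500 zł + 24,000 zł = 109,000 zł
  Exemption: 47,000 zł − 25% × (109,000 zł − 93,000 zł) = 47,000 zł − 4,000 zł = 43,000 zł
  Base: 109,000 zł − 43,000 zł = 66,000 zł
  66,000 zł × 20% = 13,200 zł

15,275 zł > 13,200 zł, so the standard income tax governs.

15,275 zł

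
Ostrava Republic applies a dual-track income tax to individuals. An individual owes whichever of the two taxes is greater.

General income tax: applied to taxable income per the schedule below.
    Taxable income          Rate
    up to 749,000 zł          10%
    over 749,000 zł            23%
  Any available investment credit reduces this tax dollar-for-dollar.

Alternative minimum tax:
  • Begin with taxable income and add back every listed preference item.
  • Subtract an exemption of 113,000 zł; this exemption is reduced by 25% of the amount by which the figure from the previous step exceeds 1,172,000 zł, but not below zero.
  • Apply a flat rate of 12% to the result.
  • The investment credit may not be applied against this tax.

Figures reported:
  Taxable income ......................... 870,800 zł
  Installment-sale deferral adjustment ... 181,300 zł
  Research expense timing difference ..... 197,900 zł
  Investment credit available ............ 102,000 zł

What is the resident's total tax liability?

General income tax:
  749,000 zł × 10% = 74,900 zł
  121,800 zł × 23% = 28,014 zł
  → 102,914 zł
  Less investment credit 102,000 zł → 914 zł

Alternative minimum tax:
  Adjusted income: 870,800 zł + 181,300 zł + 197,900 zł = 1,250,000 zł
  Exemption: 113,000 zł − 25% × (1,250,000 zł − 1,172,000 zł) = 113,000 zł − 19,500 zł = 93,500 zł
  Base: 1,250,000 zł − 93,500 zł = 1,156,500 zł
  1,156,500 zł × 12% = 138,780 zł

138,780 zł > 914 zł, so the alternative minimum tax is the binding amount.

138,780 zł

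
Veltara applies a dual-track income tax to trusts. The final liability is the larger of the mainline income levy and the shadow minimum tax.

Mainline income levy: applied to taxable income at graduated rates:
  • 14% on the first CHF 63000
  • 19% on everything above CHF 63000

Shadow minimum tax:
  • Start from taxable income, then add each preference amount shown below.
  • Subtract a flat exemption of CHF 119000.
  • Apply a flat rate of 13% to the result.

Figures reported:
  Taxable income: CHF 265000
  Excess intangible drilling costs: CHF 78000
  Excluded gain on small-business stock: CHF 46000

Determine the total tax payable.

Mainline income levy:
  CHF 63000 × 14% = CHF 8820
  CHF 202000 × 19% = CHF 38380
  → CHF 47200

Shadow minimum tax:
  Adjusted income: CHF 265000 + CHF 78000 + CHF 46000 = CHF 389000
  Less exemption CHF 119000 → base CHF 270000
  CHF 270000 × 13% = CHF 35100

CHF 47200 > CHF 35100, so the mainline income levy governs.

CHF 47200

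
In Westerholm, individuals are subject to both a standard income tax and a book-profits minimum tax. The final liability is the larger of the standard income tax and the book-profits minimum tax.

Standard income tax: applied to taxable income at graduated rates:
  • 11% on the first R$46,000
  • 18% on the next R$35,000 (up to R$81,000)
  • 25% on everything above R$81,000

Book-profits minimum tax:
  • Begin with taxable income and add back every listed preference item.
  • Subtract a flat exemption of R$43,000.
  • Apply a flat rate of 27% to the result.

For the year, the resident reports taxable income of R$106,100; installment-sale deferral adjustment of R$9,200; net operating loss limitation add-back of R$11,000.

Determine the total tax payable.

R$22,491

Standard income tax:
  R$46,000 × 11% = R$5,060
  R$35,000 × 18% = R$6,300
  R$25,100 × 25% = R$6,275
  → R$17,635

Book-profits minimum tax:
  Adjusted income: R$106,100 + R$9,200 + R$11,000 = R$126,300
  Less exemption R$43,000 → base R$83,300
  R$83,300 × 27% = R$22,491

R$22,491 > R$17,635, so the book-profits minimum tax is the binding amount.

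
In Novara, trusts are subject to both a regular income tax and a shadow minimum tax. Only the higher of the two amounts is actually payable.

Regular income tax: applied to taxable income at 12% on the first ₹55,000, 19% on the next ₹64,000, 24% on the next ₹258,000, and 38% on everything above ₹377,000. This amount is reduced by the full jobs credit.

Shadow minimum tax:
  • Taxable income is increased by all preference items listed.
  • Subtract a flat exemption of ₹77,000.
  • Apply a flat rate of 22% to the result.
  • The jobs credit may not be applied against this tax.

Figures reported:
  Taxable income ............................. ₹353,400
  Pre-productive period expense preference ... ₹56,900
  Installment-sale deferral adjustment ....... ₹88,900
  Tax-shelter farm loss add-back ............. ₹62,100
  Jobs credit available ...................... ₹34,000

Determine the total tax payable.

₹106,546

Regular income tax:
  ₹55,000 × 12% = ₹6,600
  ₹64,000 × 19% = ₹12,160
  ₹234,400 × 24% = ₹56,256
  → ₹75,016
  Less jobs credit ₹34,000 → ₹41,016

Shadow minimum tax:
  Adjusted income: ₹353,400 + ₹56,900 + ₹88,900 + ₹62,100 = ₹561,300
  Less exemption ₹77,000 → base ₹484,300
  ₹484,300 × 22% = ₹106,546

₹106,546 > ₹41,016, so the shadow minimum tax is the binding amount.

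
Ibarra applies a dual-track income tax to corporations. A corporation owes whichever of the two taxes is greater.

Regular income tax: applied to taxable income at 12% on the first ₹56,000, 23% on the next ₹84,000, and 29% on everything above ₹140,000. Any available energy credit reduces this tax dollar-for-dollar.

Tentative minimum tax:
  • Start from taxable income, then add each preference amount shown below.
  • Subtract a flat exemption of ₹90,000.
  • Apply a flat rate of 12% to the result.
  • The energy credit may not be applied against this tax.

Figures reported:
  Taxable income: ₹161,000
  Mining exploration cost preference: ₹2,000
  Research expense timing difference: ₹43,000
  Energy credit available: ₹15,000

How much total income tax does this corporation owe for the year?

₹17,130

Tentative minimum tax:
  Adjusted income: ₹161,000 + ₹2,000 + ₹43,000 = ₹206,000
  Less exemption ₹90,000 → base ₹116,000
  ₹116,000 × 12% = ₹13,920

Regular income tax:
  ₹56,000 × 12% = ₹6,720
  ₹84,000 × 23% = ₹19,320
  ₹21,000 × 29% = ₹6,090
  → ₹32,130
  Less energy credit ₹15,000 → ₹17,130

₹17,130 > ₹13,920, so the regular income tax governs.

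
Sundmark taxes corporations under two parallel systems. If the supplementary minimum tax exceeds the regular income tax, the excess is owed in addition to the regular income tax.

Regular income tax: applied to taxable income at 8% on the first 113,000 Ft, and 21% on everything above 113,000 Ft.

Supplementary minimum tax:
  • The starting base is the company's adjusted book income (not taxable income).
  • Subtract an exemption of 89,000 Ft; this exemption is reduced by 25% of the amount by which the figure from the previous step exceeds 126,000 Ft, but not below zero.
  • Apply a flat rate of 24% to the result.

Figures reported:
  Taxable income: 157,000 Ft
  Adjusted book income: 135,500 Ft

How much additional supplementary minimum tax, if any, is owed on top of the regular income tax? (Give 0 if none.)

0 Ft

Regular income tax:
  113,000 Ft × 8% = 9,040 Ft
  44,000 Ft × 21% = 9,240 Ft
  → 18,280 Ft

Supplementary minimum tax:
  Base (adjusted book income): 135,500 Ft
  Exemption: 89,000 Ft − 25% × (135,500 Ft − 126,000 Ft) = 89,000 Ft − 2,375 Ft = 86,625 Ft
  Base: 135,500 Ft − 86,625 Ft = 48,875 Ft
  48,875 Ft × 24% = 11,730 Ft

11,730 Ft ≤ 18,280 Ft, so no add-on is due.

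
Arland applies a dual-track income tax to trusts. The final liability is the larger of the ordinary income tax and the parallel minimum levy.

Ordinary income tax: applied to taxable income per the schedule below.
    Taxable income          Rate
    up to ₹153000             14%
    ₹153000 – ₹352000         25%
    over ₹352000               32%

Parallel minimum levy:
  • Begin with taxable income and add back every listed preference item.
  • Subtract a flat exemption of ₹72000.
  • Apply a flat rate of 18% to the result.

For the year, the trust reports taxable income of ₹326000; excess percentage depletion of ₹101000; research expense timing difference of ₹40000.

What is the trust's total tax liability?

Parallel minimum levy:
  Adjusted income: ₹326000 + ₹101000 + ₹40000 = ₹467000
  Less exemption ₹72000 → base ₹395000
  ₹395000 × 18% = ₹71100

Ordinary income tax:
  ₹153000 × 14% = ₹21420
  ₹173000 × 25% = ₹43250
  → ₹64670

₹71100 > ₹64670, so the parallel minimum levy is the binding amount.

₹71100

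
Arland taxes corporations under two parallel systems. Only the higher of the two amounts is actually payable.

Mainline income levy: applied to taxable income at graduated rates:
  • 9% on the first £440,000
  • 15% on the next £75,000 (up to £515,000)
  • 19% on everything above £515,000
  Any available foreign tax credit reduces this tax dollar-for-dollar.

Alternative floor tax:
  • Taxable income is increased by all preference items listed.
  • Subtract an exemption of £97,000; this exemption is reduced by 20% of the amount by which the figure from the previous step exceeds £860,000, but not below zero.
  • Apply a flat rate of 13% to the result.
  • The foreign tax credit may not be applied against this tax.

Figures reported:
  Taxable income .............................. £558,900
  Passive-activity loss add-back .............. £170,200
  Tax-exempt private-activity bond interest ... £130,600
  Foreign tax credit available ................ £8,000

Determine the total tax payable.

£99,151

Mainline income levy:
  £440,000 × 9% = £39,600
  £75,000 × 15% = £11,250
  £43,900 × 19% = £8,341
  → £59,191
  Less foreign tax credit £8,000 → £51,191

Alternative floor tax:
  Adjusted income: £558,900 + £170,200 + £130,600 = £859,700
  Exemption: £859,700 ≤ £860,000, so full £97,000 applies
  Base: £859,700 − £97,000 = £762,700
  £762,700 × 13% = £99,151

£99,151 > £51,191, so the alternative floor tax is the binding amount.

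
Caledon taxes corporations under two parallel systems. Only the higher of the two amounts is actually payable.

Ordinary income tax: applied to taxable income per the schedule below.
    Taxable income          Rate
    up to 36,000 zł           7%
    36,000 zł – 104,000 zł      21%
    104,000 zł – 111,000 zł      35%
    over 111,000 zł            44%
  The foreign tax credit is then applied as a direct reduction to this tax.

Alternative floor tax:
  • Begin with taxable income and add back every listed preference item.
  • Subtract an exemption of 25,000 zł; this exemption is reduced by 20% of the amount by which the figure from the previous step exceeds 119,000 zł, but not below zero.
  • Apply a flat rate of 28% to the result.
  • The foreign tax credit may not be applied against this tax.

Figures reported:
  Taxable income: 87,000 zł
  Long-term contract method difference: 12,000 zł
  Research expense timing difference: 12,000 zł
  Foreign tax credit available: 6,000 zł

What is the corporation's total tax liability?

Alternative floor tax:
  Adjusted income: 87,000 zł + 12,000 zł + 12,000 zł = 111,000 zł
  Exemption: 111,000 zł ≤ 119,000 zł, so full 25,000 zł applies
  Base: 111,000 zł − 25,000 zł = 86,000 zł
  86,000 zł × 28% = 24,080 zł

Ordinary income tax:
  36,000 zł × 7% = 2,520 zł
  51,000 zł × 21% = 10,710 zł
  → 13,230 zł
  Less foreign tax credit 6,000 zł → 7,230 zł

24,080 zł > 7,230 zł, so the alternative floor tax is the binding amount.

24,080 zł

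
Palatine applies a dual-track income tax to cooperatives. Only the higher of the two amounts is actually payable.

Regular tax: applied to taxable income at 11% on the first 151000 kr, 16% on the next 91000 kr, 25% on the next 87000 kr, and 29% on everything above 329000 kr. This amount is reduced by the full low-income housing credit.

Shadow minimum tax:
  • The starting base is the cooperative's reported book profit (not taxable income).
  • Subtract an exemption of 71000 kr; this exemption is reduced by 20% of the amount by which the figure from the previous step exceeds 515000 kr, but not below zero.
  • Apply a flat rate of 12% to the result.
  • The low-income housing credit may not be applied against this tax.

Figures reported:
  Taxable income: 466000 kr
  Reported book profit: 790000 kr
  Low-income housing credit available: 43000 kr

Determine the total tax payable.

Shadow minimum tax:
  Base (reported book profit): 790000 kr
  Exemption: 71000 kr − 20% × (790000 kr − 515000 kr) = 71000 kr − 55000 kr = 16000 kr
  Base: 790000 kr − 16000 kr = 774000 kr
  774000 kr × 12% = 92880 kr

Regular tax:
  151000 kr × 11% = 16610 kr
  91000 kr × 16% = 14560 kr
  87000 kr × 25% = 21750 kr
  137000 kr × 29% = 39730 kr
  → 92650 kr
  Less low-income housing credit 43000 kr → 49650 kr

92880 kr > 49650 kr, so the shadow minimum tax is the binding amount.

92880 kr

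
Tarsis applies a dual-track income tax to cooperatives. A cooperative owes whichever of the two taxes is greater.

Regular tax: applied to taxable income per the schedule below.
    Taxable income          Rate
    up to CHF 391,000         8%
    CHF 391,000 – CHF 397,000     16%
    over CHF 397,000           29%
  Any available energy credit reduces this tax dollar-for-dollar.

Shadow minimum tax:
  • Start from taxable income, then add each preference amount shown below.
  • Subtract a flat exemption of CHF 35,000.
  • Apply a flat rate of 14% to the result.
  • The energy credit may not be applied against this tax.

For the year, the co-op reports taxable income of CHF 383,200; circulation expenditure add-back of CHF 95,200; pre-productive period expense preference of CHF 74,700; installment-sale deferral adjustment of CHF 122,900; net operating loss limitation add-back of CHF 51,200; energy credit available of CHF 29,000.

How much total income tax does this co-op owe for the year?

CHF 96,908

Shadow minimum tax:
  Adjusted income: CHF 383,200 + CHF 95,200 + CHF 74,700 + CHF 122,900 + CHF 51,200 = CHF 727,200
  Less exemption CHF 35,000 → base CHF 692,200
  CHF 692,200 × 14% = CHF 96,908

Regular tax:
  CHF 383,200 × 8% = CHF 30,656
  Less energy credit CHF 29,000 → CHF 1,656

CHF 96,908 > CHF 1,656, so the shadow minimum tax is the binding amount.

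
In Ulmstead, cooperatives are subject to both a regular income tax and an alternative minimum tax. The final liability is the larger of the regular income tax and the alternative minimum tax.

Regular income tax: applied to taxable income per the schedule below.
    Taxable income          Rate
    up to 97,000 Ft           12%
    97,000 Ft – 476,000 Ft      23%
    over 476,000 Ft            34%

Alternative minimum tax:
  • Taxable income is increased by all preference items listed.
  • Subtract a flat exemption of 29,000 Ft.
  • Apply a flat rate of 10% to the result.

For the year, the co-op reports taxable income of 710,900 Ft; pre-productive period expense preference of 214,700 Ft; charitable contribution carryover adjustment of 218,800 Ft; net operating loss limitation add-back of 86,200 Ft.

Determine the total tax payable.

178,676 Ft

Regular income tax:
  97,000 Ft × 12% = 11,640 Ft
  379,000 Ft × 23% = 87,170 Ft
  234,900 Ft × 34% = 79,866 Ft
  → 178,676 Ft

Alternative minimum tax:
  Adjusted income: 710,900 Ft + 214,700 Ft + 218,800 Ft + 86,200 Ft = 1,230,600 Ft
  Less exemption 29,000 Ft → base 1,201,600 Ft
  1,201,600 Ft × 10% = 120,160 Ft

178,676 Ft > 120,160 Ft, so the regular income tax governs.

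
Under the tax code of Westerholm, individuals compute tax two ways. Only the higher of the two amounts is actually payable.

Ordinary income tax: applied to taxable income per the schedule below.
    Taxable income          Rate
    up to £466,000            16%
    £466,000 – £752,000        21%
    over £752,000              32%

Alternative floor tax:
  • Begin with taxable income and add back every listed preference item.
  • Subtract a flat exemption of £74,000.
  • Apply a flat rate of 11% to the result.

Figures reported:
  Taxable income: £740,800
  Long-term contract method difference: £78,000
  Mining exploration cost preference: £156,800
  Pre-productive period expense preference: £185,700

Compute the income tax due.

Ordinary income tax:
  £466,000 × 16% = £74,560
  £274,800 × 21% = £57,708
  → £132,268

Alternative floor tax:
  Adjusted income: £740,800 + £78,000 + £156,800 + £185,700 = £1,161,300
  Less exemption £74,000 → base £1,087,300
  £1,087,300 × 11% = £119,603

£132,268 > £119,603, so the ordinary income tax governs.

£132,268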